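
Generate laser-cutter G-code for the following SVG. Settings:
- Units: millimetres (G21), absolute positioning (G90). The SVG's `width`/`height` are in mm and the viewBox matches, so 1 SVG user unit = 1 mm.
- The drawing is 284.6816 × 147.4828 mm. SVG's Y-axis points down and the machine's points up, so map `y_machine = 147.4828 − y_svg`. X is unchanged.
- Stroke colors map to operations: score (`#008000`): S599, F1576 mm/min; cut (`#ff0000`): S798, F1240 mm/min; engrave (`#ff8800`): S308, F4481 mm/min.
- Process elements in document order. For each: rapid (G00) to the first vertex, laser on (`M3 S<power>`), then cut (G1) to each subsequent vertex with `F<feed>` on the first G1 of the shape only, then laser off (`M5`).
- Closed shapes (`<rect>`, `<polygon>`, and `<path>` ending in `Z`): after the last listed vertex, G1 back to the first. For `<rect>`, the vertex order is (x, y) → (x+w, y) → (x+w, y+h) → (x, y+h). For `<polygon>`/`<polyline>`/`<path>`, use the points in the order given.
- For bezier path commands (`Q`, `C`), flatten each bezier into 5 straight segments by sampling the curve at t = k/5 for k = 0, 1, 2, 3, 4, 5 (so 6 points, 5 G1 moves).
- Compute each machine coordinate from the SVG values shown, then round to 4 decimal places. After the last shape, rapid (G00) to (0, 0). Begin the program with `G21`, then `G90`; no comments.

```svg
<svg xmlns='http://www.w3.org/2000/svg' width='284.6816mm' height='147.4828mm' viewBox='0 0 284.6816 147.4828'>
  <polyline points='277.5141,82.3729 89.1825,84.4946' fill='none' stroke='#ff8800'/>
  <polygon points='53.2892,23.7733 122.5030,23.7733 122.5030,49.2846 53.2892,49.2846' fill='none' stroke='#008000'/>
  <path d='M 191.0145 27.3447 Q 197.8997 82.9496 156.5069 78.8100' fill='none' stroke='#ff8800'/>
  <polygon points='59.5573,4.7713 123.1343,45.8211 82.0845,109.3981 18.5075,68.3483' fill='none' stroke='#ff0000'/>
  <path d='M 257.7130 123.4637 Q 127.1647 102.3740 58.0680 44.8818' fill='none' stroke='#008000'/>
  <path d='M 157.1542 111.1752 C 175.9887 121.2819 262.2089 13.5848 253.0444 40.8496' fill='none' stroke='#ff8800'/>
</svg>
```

G21
G90
G00 X277.5141 Y65.1099
M3 S308
G1 X89.1825 Y62.9882 F4481
M5
G00 X53.2892 Y123.7095
M3 S599
G1 X122.5030 Y123.7095 F1576
G1 X122.5030 Y98.1982
G1 X53.2892 Y98.1982
G1 X53.2892 Y123.7095
M5
G00 X191.0145 Y120.1381
M3 S308
G1 X191.8375 Y100.2859 F4481
G1 X188.7982 Y85.2133
G1 X181.8967 Y74.9202
G1 X171.1329 Y69.4067
G1 X156.5069 Y68.6728
M5
G00 X59.5573 Y142.7115
M3 S798
G1 X123.1343 Y101.6617 F1240
G1 X82.0845 Y38.0847
G1 X18.5075 Y79.1345
G1 X59.5573 Y142.7115
M5
G00 X257.7130 Y24.0191
M3 S599
G1 X207.9517 Y33.9111 F1576
G1 X163.1066 Y46.7153
G1 X123.1776 Y62.4316
G1 X88.1647 Y81.0602
G1 X58.0680 Y102.6010
M5
G00 X157.1542 Y36.3076
M3 S308
G1 X175.2390 Y42.3579 F4481
G1 X201.6834 Y64.5484
G1 X228.6744 Y90.7463
G1 X248.3991 Y108.8188
G1 X253.0444 Y106.6332
M5
G00 X0.0000 Y0.0000

1 u = 1 mm; y_m = 147.4828 − y.

[1] `<polyline>` line segment, #ff8800→engrave S308 F4481: (277.5141,65.1099) → (89.1825,62.9882)

[2] `<polygon>` rectangle, #008000→score S599 F1576: (53.2892,123.7095) → (122.5030,123.7095) → (122.5030,98.1982) → (53.2892,98.1982) → (53.2892,123.7095) (closed)

[3] `<path>` quadratic bezier, #ff8800→engrave S308 F4481: (191.0145,120.1381) → (191.8375,100.2859) → (188.7982,85.2133) → (181.8967,74.9202) → (171.1329,69.4067) → (156.5069,68.6728)

[4] `<polygon>` regular polygon, #ff0000→cut S798 F1240: (59.5573,142.7115) → (123.1343,101.6617) → (82.0845,38.0847) → (18.5075,79.1345) → (59.5573,142.7115) (closed)

[5] `<path>` quadratic bezier, #008000→score S599 F1576: (257.7130,24.0191) → (207.9517,33.9111) → (163.1066,46.7153) → (123.1776,62.4316) → (88.1647,81.0602) → (58.0680,102.6010)

[6] `<path>` cubic bezier, #ff8800→engrave S308 F4481: (157.1542,36.3076) → (175.2390,42.3579) → (201.6834,64.5484) → (228.6744,90.7463) → (248.3991,108.8188) → (253.0444,106.6332)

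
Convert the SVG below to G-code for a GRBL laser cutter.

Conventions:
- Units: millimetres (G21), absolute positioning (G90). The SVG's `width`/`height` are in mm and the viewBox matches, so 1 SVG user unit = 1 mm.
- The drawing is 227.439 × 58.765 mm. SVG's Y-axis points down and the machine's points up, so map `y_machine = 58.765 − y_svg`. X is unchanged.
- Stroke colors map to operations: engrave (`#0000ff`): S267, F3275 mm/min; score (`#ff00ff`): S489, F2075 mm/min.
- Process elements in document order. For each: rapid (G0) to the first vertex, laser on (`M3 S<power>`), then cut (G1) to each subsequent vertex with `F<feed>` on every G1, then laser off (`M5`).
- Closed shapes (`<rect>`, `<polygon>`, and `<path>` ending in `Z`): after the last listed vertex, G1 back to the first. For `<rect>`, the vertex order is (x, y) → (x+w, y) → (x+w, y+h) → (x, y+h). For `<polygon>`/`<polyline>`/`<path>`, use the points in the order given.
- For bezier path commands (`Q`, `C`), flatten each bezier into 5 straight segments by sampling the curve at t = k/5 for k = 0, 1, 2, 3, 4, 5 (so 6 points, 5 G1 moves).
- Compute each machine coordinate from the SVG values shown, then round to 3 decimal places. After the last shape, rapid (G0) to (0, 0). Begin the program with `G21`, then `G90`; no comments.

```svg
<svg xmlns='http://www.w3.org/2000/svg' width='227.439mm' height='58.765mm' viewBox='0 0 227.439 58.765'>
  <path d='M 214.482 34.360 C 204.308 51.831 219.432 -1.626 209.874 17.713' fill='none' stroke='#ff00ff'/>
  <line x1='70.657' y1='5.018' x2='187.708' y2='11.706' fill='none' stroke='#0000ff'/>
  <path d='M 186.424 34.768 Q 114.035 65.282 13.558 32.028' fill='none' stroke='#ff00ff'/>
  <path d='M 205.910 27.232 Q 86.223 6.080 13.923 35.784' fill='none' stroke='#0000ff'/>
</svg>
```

G21
G90
G0 X214.482 Y24.405
M3 S489
G1 X211.014 Y21.284 F2075
G1 X211.218 Y28.287 F2075
G1 X212.695 Y38.515 F2075
G1 X213.047 Y45.070 F2075
G1 X209.874 Y41.052 F2075
M5
G0 X70.657 Y53.747
M3 S267
G1 X187.708 Y47.059 F3275
M5
G0 X186.424 Y23.997
M3 S489
G1 X156.345 Y14.342 F2075
G1 X124.019 Y9.789 F2075
G1 X89.446 Y10.337 F2075
G1 X52.625 Y15.986 F2075
G1 X13.558 Y26.737 F2075
M5
G0 X205.910 Y31.533
M3 S267
G1 X159.931 Y37.960 F3275
G1 X117.742 Y40.318 F3275
G1 X79.345 Y38.607 F3275
G1 X44.738 Y32.828 F3275
G1 X13.923 Y22.981 F3275
M5
G0 X0.000 Y0.000

Since the viewBox matches the mm dimensions, user units are millimetres directly. The only transform is the Y-flip y_m = 58.765 − y_svg.

Shape 1 is a cubic bezier drawn with `<path>`. Its stroke #ff00ff means score at S489, F2075. After flipping Y the toolpath is (214.482,24.405) → (211.014,21.284) → (211.218,28.287) → (212.695,38.515) → (213.047,45.070) → (209.874,41.052).

Shape 2 is a line segment drawn with `<line>`. Its stroke #0000ff means engrave at S267, F3275. After flipping Y the toolpath is (70.657,53.747) → (187.708,47.059).

Shape 3 is a quadratic bezier drawn with `<path>`. Its stroke #ff00ff means score at S489, F2075. After flipping Y the toolpath is (186.424,23.997) → (156.345,14.342) → (124.019,9.789) → (89.446,10.337) → (52.625,15.986) → (13.558,26.737).

Shape 4 is a quadratic bezier drawn with `<path>`. Its stroke #0000ff means engrave at S267, F3275. After flipping Y the toolpath is (205.910,31.533) → (159.931,37.960) → (117.742,40.318) → (79.345,38.607) → (44.738,32.828) → (13.923,22.981).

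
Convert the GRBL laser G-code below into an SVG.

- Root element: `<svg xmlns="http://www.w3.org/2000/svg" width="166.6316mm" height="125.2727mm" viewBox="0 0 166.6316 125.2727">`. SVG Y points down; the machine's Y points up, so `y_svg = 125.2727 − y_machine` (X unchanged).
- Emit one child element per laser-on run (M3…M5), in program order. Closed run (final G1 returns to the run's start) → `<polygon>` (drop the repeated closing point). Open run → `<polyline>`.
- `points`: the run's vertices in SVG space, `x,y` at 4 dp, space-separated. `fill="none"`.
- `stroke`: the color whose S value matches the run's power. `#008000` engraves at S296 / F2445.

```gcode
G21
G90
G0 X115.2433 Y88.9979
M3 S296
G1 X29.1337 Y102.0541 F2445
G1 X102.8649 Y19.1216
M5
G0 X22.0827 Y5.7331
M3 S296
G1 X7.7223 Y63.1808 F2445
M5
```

Each laser-on run becomes one SVG element. Flip Y back into SVG space with y_svg = 125.2727 − y_machine. Every run uses S296, so all elements get stroke `#008000` (engrave).

Run 1: The run is open, so emit a `<polyline>` with points (Y-flipped): 115.2433,36.2748 29.1337,23.2186 102.8649,106.1511.

Run 2: The run is open, so emit a `<polyline>` with points (Y-flipped): 22.0827,119.5396 7.7223,62.0919.

<svg xmlns="http://www.w3.org/2000/svg" width="166.6316mm" height="125.2727mm" viewBox="0 0 166.6316 125.2727">
  <polyline points="115.2433,36.2748 29.1337,23.2186 102.8649,106.1511" fill="none" stroke="#008000"/>
  <polyline points="22.0827,119.5396 7.7223,62.0919" fill="none" stroke="#008000"/>
</svg>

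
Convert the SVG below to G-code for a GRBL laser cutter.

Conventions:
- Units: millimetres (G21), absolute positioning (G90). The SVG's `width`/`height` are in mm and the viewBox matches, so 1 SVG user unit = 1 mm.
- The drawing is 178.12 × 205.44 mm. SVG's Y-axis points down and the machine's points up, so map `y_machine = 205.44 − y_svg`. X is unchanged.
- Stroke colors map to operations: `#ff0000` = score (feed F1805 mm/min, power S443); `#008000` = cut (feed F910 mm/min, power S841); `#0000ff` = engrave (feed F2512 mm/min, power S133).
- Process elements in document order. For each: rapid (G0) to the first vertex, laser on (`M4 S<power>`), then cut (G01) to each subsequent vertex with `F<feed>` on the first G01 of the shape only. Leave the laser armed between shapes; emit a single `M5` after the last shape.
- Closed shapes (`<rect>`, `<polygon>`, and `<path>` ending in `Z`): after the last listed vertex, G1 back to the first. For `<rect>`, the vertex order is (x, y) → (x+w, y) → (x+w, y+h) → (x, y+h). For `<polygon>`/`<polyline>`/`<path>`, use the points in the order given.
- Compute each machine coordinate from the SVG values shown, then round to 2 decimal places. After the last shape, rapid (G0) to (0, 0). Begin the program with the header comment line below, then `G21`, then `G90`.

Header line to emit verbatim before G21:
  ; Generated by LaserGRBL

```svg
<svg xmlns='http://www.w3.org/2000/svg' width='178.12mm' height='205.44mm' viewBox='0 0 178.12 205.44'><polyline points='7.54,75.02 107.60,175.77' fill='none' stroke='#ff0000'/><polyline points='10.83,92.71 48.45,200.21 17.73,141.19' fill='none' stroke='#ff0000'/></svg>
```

Since the viewBox matches the mm dimensions, user units are millimetres directly. The only transform is the Y-flip y_m = 205.44 − y_svg.

Shape 1 is a line segment drawn with `<polyline>`. Its stroke #ff0000 means score at S443, F1805. After flipping Y the toolpath is (7.54,130.42) → (107.60,29.67).

Shape 2 is a open polyline drawn with `<polyline>`. Its stroke #ff0000 means score at S443, F1805. After flipping Y the toolpath is (10.83,112.73) → (48.45,5.23) → (17.73,64.25).

; Generated by LaserGRBL
G21
G90
G0 X7.54 Y130.42
M4 S443
G01 X107.60 Y29.67 F1805
G0 X10.83 Y112.73
M4 S443
G01 X48.45 Y5.23 F1805
G01 X17.73 Y64.25
M5
G0 X0.00 Y0.00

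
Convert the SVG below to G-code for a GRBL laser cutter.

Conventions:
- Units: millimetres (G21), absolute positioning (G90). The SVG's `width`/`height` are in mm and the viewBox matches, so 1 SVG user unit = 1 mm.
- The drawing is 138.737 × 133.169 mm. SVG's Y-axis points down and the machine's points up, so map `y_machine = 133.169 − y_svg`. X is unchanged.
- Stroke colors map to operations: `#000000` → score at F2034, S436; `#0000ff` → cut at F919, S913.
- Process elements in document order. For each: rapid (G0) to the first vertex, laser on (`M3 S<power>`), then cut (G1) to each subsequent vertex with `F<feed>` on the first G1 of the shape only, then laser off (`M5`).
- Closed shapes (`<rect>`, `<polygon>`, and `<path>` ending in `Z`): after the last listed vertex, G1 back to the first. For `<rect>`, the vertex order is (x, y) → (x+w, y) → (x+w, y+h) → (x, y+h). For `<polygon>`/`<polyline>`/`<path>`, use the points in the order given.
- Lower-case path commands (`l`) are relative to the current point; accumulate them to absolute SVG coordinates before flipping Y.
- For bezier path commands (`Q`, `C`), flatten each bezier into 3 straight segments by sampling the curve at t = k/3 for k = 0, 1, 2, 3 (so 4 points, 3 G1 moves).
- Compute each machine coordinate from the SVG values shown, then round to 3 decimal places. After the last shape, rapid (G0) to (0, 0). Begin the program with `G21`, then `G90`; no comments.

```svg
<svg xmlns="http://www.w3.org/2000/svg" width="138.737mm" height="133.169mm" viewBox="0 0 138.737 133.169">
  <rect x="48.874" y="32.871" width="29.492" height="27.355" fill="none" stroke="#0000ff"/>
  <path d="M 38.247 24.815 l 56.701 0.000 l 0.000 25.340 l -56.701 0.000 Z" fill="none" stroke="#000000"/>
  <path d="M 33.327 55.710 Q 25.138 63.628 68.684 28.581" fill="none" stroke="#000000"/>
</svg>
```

Since the viewBox matches the mm dimensions, user units are millimetres directly. The only transform is the Y-flip y_m = 133.169 − y_svg.

Shape 1 is a rectangle drawn with `<rect>`. Its stroke #0000ff means cut at S913, F919. After flipping Y the toolpath is (48.874,100.298) → (78.366,100.298) → (78.366,72.943) → (48.874,72.943) → (48.874,100.298), returning to the start.

Shape 2 is a rectangle drawn with `<path>`. Its stroke #000000 means score at S436, F2034. After flipping Y the toolpath is (38.247,108.354) → (94.948,108.354) → (94.948,83.014) → (38.247,83.014) → (38.247,108.354), returning to the start.

Shape 3 is a quadratic bezier drawn with `<path>`. Its stroke #000000 means score at S436, F2034. After flipping Y the toolpath is (33.327,77.459) → (33.616,76.954) → (45.402,85.997) → (68.684,104.588).

G21
G90
G0 X48.874 Y100.298
M3 S913
G1 X78.366 Y100.298 F919
G1 X78.366 Y72.943
G1 X48.874 Y72.943
G1 X48.874 Y100.298
M5
G0 X38.247 Y108.354
M3 S436
G1 X94.948 Y108.354 F2034
G1 X94.948 Y83.014
G1 X38.247 Y83.014
G1 X38.247 Y108.354
M5
G0 X33.327 Y77.459
M3 S436
G1 X33.616 Y76.954 F2034
G1 X45.402 Y85.997
G1 X68.684 Y104.588
M5
G0 X0.000 Y0.000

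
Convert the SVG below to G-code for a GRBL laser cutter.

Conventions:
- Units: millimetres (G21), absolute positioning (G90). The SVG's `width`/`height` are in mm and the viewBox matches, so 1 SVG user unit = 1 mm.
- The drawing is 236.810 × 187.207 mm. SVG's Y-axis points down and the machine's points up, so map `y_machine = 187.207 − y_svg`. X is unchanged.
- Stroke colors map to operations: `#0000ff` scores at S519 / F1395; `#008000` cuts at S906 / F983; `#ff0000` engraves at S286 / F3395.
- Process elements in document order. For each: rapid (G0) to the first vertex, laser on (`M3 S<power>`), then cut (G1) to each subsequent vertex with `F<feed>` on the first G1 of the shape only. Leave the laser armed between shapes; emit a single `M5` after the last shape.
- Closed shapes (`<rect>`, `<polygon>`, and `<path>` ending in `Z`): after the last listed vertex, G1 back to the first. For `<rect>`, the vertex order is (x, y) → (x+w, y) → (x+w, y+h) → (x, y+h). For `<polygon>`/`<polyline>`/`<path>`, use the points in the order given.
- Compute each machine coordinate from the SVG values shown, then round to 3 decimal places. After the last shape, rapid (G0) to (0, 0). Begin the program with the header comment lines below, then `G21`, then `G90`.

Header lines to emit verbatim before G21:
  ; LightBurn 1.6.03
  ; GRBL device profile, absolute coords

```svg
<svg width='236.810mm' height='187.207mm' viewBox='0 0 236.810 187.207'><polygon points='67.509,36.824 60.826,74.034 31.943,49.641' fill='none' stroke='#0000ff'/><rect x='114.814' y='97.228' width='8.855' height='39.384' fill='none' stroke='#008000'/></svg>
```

; LightBurn 1.6.03
; GRBL device profile, absolute coords
G21
G90
G0 X67.509 Y150.383
M3 S519
G1 X60.826 Y113.173 F1395
G1 X31.943 Y137.566
G1 X67.509 Y150.383
G0 X114.814 Y89.979
M3 S906
G1 X123.669 Y89.979 F983
G1 X123.669 Y50.595
G1 X114.814 Y50.595
G1 X114.814 Y89.979
M5
G0 X0.000 Y0.000

Since the viewBox matches the mm dimensions, user units are millimetres directly. The only transform is the Y-flip y_m = 187.207 − y_svg.

Shape 1 is a regular polygon drawn with `<polygon>`. Its stroke #0000ff means score at S519, F1395. After flipping Y the toolpath is (67.509,150.383) → (60.826,113.173) → (31.943,137.566) → (67.509,150.383), returning to the start.

Shape 2 is a rectangle drawn with `<rect>`. Its stroke #008000 means cut at S906, F983. After flipping Y the toolpath is (114.814,89.979) → (123.669,89.979) → (123.669,50.595) → (114.814,50.595) → (114.814,89.979), returning to the start.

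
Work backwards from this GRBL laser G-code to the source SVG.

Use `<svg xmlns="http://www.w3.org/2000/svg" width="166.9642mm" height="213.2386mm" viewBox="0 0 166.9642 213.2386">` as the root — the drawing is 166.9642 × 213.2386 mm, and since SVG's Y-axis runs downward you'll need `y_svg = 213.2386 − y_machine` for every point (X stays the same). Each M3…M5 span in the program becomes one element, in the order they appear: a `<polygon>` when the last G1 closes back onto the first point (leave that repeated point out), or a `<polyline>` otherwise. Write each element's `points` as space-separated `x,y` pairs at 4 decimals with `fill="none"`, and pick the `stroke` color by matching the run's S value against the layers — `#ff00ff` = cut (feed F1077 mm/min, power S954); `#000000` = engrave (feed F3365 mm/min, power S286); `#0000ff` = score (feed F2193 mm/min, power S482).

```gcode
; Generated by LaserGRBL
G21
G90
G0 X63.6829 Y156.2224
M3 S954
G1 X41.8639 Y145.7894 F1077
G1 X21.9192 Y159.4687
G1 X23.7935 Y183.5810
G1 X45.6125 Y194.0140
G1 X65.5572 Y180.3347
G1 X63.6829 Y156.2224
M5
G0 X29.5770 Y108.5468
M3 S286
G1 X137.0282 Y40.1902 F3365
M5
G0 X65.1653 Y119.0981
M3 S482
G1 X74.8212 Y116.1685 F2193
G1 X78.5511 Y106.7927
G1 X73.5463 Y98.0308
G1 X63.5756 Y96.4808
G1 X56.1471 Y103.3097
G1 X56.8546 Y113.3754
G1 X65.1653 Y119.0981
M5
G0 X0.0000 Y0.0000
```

<svg xmlns="http://www.w3.org/2000/svg" width="166.9642mm" height="213.2386mm" viewBox="0 0 166.9642 213.2386">
  <polygon points="63.6829,57.0162 41.8639,67.4492 21.9192,53.7699 23.7935,29.6576 45.6125,19.2246 65.5572,32.9039" fill="none" stroke="#ff00ff"/>
  <polyline points="29.5770,104.6918 137.0282,173.0484" fill="none" stroke="#000000"/>
  <polygon points="65.1653,94.1405 74.8212,97.0701 78.5511,106.4459 73.5463,115.2078 63.5756,116.7578 56.1471,109.9289 56.8546,99.8632" fill="none" stroke="#0000ff"/>
</svg>

y_svg = 213.2386 − y_m.

[1] S954→`#ff00ff` (cut); closed run; points: 63.6829,57.0162 41.8639,67.4492 21.9192,53.7699 23.7935,29.6576 45.6125,19.2246 65.5572,32.9039

[2] S286→`#000000` (engrave); open run; points: 29.5770,104.6918 137.0282,173.0484

[3] S482→`#0000ff` (score); closed run; points: 65.1653,94.1405 74.8212,97.0701 78.5511,106.4459 73.5463,115.2078 63.5756,116.7578 56.1471,109.9289 56.8546,99.8632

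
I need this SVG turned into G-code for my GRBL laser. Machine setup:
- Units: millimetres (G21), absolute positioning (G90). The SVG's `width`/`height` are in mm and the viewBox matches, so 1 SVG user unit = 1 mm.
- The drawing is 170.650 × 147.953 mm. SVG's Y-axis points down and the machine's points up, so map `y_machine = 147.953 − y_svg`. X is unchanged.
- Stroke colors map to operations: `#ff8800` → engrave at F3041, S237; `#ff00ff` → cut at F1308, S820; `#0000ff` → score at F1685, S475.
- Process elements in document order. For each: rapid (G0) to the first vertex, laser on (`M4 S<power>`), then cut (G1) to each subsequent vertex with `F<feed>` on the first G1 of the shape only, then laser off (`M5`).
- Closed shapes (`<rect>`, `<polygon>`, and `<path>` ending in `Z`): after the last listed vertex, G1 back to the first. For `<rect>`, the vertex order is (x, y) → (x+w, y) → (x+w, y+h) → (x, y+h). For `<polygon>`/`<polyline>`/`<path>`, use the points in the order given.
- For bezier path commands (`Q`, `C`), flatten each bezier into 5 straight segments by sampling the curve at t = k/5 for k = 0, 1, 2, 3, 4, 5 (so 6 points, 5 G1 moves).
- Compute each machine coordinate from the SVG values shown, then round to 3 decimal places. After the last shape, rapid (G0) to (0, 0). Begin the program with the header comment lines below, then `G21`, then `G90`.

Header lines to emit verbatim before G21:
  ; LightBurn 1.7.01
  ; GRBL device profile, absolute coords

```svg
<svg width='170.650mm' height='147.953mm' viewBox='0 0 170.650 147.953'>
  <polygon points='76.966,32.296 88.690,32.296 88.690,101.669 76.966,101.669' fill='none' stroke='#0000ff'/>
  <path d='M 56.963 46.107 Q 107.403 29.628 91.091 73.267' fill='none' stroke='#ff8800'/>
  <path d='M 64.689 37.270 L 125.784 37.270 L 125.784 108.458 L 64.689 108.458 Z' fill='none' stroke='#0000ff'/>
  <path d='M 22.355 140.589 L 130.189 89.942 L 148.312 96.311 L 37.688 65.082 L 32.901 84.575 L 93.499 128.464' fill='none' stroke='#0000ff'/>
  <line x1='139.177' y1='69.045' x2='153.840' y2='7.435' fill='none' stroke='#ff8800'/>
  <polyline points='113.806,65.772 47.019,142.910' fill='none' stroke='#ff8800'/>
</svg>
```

Since the viewBox matches the mm dimensions, user units are millimetres directly. The only transform is the Y-flip y_m = 147.953 − y_svg.

Shape 1 is a rectangle drawn with `<polygon>`. Its stroke #0000ff means score at S475, F1685. After flipping Y the toolpath is (76.966,115.657) → (88.690,115.657) → (88.690,46.284) → (76.966,46.284) → (76.966,115.657), returning to the start.

Shape 2 is a quadratic bezier drawn with `<path>`. Its stroke #ff8800 means engrave at S237, F3041. After flipping Y the toolpath is (56.963,101.846) → (74.469,106.033) → (86.635,105.410) → (93.460,99.978) → (94.946,89.737) → (91.091,74.686).

Shape 3 is a rectangle drawn with `<path>`. Its stroke #0000ff means score at S475, F1685. After flipping Y the toolpath is (64.689,110.683) → (125.784,110.683) → (125.784,39.495) → (64.689,39.495) → (64.689,110.683), returning to the start.

Shape 4 is a open polyline drawn with `<path>`. Its stroke #0000ff means score at S475, F1685. After flipping Y the toolpath is (22.355,7.364) → (130.189,58.011) → (148.312,51.642) → (37.688,82.871) → (32.901,63.378) → (93.499,19.489).

Shape 5 is a line segment drawn with `<line>`. Its stroke #ff8800 means engrave at S237, F3041. After flipping Y the toolpath is (139.177,78.908) → (153.840,140.518).

Shape 6 is a line segment drawn with `<polyline>`. Its stroke #ff8800 means engrave at S237, F3041. After flipping Y the toolpath is (113.806,82.181) → (47.019,5.043).

; LightBurn 1.7.01
; GRBL device profile, absolute coords
G21
G90
G0 X76.966 Y115.657
M4 S475
G1 X88.690 Y115.657 F1685
G1 X88.690 Y46.284
G1 X76.966 Y46.284
G1 X76.966 Y115.657
M5
G0 X56.963 Y101.846
M4 S237
G1 X74.469 Y106.033 F3041
G1 X86.635 Y105.410
G1 X93.460 Y99.978
G1 X94.946 Y89.737
G1 X91.091 Y74.686
M5
G0 X64.689 Y110.683
M4 S475
G1 X125.784 Y110.683 F1685
G1 X125.784 Y39.495
G1 X64.689 Y39.495
G1 X64.689 Y110.683
M5
G0 X22.355 Y7.364
M4 S475
G1 X130.189 Y58.011 F1685
G1 X148.312 Y51.642
G1 X37.688 Y82.871
G1 X32.901 Y63.378
G1 X93.499 Y19.489
M5
G0 X139.177 Y78.908
M4 S237
G1 X153.840 Y140.518 F3041
M5
G0 X113.806 Y82.181
M4 S237
G1 X47.019 Y5.043 F3041
M5
G0 X0.000 Y0.000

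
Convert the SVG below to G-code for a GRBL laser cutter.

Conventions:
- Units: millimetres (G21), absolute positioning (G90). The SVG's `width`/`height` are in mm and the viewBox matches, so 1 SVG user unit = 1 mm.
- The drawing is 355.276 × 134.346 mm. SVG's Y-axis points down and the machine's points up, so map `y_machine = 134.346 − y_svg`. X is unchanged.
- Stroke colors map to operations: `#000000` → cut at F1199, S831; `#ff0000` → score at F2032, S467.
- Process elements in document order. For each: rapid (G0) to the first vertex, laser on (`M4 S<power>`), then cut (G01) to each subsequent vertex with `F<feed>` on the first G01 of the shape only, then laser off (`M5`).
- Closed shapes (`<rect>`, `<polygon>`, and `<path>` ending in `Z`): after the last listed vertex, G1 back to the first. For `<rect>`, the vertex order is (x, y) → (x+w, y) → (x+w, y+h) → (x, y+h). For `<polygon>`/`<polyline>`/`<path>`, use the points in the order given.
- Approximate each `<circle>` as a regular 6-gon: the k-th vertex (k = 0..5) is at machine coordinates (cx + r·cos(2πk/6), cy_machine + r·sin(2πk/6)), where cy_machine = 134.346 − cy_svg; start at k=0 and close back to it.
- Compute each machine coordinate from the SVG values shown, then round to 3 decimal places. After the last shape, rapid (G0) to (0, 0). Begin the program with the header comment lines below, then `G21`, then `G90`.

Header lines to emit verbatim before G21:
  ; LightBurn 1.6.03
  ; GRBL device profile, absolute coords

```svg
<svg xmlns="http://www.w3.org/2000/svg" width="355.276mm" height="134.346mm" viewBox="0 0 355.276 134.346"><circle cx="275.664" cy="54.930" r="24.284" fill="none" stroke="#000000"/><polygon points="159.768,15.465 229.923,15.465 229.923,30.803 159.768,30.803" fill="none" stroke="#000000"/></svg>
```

viewBox `0 0 355.276 134.346` with mm width/height → 1 unit = 1 mm. Flip: y_m = 134.346 − y_svg.

**Shape 1** — `<circle>` circle, stroke `#000000` → cut (S831, F1199). Machine vertices: (299.948,79.416) → (287.806,100.447) → (263.522,100.447) → (251.380,79.416) → (263.522,58.385) → (287.806,58.385) → (299.948,79.416). Closed: final G1 returns to the first vertex.

**Shape 2** — `<polygon>` rectangle, stroke `#000000` → cut (S831, F1199). Machine vertices: (159.768,118.881) → (229.923,118.881) → (229.923,103.543) → (159.768,103.543) → (159.768,118.881). Closed: final G1 returns to the first vertex.

; LightBurn 1.6.03
; GRBL device profile, absolute coords
G21
G90
G0 X299.948 Y79.416
M4 S831
G01 X287.806 Y100.447 F1199
G01 X263.522 Y100.447
G01 X251.380 Y79.416
G01 X263.522 Y58.385
G01 X287.806 Y58.385
G01 X299.948 Y79.416
M5
G0 X159.768 Y118.881
M4 S831
G01 X229.923 Y118.881 F1199
G01 X229.923 Y103.543
G01 X159.768 Y103.543
G01 X159.768 Y118.881
M5
G0 X0.000 Y0.000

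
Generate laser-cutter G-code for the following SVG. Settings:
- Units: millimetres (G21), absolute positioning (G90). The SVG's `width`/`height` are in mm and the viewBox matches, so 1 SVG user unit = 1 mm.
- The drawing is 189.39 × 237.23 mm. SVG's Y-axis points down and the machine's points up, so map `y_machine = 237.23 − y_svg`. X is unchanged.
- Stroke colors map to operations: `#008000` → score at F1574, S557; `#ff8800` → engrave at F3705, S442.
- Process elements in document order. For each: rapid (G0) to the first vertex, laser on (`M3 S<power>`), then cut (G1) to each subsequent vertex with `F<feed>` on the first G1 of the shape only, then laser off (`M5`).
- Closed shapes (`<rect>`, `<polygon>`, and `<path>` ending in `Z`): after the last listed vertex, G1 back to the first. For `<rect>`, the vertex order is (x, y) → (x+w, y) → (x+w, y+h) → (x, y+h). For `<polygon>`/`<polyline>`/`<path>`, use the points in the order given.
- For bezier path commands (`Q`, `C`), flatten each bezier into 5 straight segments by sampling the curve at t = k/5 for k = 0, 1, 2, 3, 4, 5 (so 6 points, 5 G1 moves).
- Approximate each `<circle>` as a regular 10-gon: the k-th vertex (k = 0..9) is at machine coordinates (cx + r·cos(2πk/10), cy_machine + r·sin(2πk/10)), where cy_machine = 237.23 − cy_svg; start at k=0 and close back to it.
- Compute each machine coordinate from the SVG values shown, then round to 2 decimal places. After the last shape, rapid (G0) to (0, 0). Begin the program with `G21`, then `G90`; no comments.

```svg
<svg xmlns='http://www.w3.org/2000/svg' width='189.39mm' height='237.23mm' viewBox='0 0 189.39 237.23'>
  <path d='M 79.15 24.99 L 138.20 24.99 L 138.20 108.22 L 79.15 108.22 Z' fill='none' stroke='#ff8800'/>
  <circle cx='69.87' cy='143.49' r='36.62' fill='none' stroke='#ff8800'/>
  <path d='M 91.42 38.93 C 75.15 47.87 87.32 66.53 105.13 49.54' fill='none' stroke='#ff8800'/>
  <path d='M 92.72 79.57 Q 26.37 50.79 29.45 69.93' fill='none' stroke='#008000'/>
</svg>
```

G21
G90
G0 X79.15 Y212.24
M3 S442
G1 X138.20 Y212.24 F3705
G1 X138.20 Y129.01
G1 X79.15 Y129.01
G1 X79.15 Y212.24
M5
G0 X106.49 Y93.74
M3 S442
G1 X99.50 Y115.26 F3705
G1 X81.19 Y128.57
G1 X58.55 Y128.57
G1 X40.24 Y115.26
G1 X33.25 Y93.74
G1 X40.24 Y72.22
G1 X58.55 Y58.91
G1 X81.19 Y58.91
G1 X99.50 Y72.22
G1 X106.49 Y93.74
M5
G0 X91.42 Y198.30
M3 S442
G1 X84.89 Y192.13 F3705
G1 X84.09 Y185.81
G1 X87.92 Y181.51
G1 X95.30 Y181.41
G1 X105.13 Y187.69
M5
G0 X92.72 Y157.66
M3 S557
G1 X68.96 Y167.26 F1574
G1 X50.75 Y173.02
G1 X38.09 Y174.94
G1 X31.00 Y173.04
G1 X29.45 Y167.30
M5
G0 X0.00 Y0.00

Since the viewBox matches the mm dimensions, user units are millimetres directly. The only transform is the Y-flip y_m = 237.23 − y_svg.

Shape 1 is a rectangle drawn with `<path>`. Its stroke #ff8800 means engrave at S442, F3705. After flipping Y the toolpath is (79.15,212.24) → (138.20,212.24) → (138.20,129.01) → (79.15,129.01) → (79.15,212.24), returning to the start.

Shape 2 is a circle drawn with `<circle>`. Its stroke #ff8800 means engrave at S442, F3705. After flipping Y the toolpath is (106.49,93.74) → (99.50,115.26) → (81.19,128.57) → (58.55,128.57) → (40.24,115.26) → (33.25,93.74) → (40.24,72.22) → (58.55,58.91) → (81.19,58.91) → (99.50,72.22) → (106.49,93.74), returning to the start.

Shape 3 is a cubic bezier drawn with `<path>`. Its stroke #ff8800 means engrave at S442, F3705. After flipping Y the toolpath is (91.42,198.30) → (84.89,192.13) → (84.09,185.81) → (87.92,181.51) → (95.30,181.41) → (105.13,187.69).

Shape 4 is a quadratic bezier drawn with `<path>`. Its stroke #008000 means score at S557, F1574. After flipping Y the toolpath is (92.72,157.66) → (68.96,167.26) → (50.75,173.02) → (38.09,174.94) → (31.00,173.04) → (29.45,167.30).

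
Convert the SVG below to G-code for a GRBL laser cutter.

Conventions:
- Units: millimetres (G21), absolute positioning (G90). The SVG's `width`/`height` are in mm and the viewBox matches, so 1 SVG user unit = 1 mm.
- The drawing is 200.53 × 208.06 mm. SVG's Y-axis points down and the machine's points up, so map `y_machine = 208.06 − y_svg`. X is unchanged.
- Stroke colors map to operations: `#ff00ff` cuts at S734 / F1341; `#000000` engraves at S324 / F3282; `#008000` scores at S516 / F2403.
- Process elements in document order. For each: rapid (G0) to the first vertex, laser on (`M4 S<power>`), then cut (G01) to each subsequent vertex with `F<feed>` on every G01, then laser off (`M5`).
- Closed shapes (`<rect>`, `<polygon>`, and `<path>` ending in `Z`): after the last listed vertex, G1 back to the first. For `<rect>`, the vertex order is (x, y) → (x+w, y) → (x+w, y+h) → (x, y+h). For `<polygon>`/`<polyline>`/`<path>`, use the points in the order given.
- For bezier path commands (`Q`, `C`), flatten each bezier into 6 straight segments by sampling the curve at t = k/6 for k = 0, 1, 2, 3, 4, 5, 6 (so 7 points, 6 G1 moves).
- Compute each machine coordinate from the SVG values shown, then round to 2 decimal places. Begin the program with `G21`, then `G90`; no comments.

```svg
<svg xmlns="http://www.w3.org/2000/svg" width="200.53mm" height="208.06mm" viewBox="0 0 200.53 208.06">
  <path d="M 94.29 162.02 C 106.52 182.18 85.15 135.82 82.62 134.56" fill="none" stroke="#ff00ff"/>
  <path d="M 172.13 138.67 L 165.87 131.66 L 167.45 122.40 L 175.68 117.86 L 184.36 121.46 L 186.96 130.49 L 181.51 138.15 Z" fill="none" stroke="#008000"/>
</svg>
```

G21
G90
G0 X94.29 Y46.04
M4 S734
G01 X97.85 Y40.99 F1341
G01 X97.26 Y43.92 F1341
G01 X93.99 Y51.74 F1341
G01 X89.49 Y61.34 F1341
G01 X85.21 Y69.63 F1341
G01 X82.62 Y73.50 F1341
M5
G0 X172.13 Y69.39
M4 S516
G01 X165.87 Y76.40 F2403
G01 X167.45 Y85.66 F2403
G01 X175.68 Y90.20 F2403
G01 X184.36 Y86.60 F2403
G01 X186.96 Y77.57 F2403
G01 X181.51 Y69.91 F2403
G01 X172.13 Y69.39 F2403
M5

viewBox `0 0 200.53 208.06` with mm width/height → 1 unit = 1 mm. Flip: y_m = 208.06 − y_svg.

**Shape 1** — `<path>` cubic bezier, stroke `#ff00ff` → cut (S734, F1341). Control points (SVG): P0=(94.29,162.02), P1=(106.52,182.18), P2=(85.15,135.82), P3=(82.62,134.56); sampled at t=k/6. Machine vertices: (94.29,46.04) → (97.85,40.99) → (97.26,43.92) → (93.99,51.74) → (89.49,61.34) → (85.21,69.63) → (82.62,73.50). Open path.

**Shape 2** — `<path>` regular polygon, stroke `#008000` → score (S516, F2403). Machine vertices: (172.13,69.39) → (165.87,76.40) → (167.45,85.66) → (175.68,90.20) → (184.36,86.60) → (186.96,77.57) → (181.51,69.91) → (172.13,69.39). Closed: final G1 returns to the first vertex.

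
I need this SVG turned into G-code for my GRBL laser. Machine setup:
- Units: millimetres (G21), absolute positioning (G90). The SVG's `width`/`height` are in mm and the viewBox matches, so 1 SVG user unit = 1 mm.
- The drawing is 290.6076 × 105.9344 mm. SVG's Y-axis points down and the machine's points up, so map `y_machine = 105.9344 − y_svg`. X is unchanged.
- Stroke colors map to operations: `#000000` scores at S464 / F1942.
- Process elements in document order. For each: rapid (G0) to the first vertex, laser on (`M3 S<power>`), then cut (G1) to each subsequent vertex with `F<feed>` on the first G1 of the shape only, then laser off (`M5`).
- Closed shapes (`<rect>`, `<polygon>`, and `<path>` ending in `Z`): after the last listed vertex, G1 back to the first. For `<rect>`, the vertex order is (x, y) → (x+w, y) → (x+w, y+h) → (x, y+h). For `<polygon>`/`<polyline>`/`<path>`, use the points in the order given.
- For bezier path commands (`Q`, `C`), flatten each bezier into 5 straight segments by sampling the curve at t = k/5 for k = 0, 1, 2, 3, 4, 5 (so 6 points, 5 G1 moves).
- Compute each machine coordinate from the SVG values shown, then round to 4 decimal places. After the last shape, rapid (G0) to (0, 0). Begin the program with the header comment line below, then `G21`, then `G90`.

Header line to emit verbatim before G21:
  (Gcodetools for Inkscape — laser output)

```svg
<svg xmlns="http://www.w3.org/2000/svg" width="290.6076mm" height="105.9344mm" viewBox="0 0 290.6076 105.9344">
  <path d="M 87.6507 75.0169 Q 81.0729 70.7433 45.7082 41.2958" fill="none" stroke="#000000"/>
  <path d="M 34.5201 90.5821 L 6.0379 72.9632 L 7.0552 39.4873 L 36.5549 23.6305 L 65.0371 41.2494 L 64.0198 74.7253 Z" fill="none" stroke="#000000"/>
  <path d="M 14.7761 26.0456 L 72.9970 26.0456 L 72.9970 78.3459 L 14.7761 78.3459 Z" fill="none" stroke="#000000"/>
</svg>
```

(Gcodetools for Inkscape — laser output)
G21
G90
G0 X87.6507 Y30.9175
M3 S464
G1 X83.8681 Y33.6339 F1942
G1 X77.7826 Y38.3642
G1 X69.3941 Y45.1084
G1 X58.7026 Y53.8666
G1 X45.7082 Y64.6386
M5
G0 X34.5201 Y15.3523
M3 S464
G1 X6.0379 Y32.9712 F1942
G1 X7.0552 Y66.4471
G1 X36.5549 Y82.3039
G1 X65.0371 Y64.6850
G1 X64.0198 Y31.2091
G1 X34.5201 Y15.3523
M5
G0 X14.7761 Y79.8888
M3 S464
G1 X72.9970 Y79.8888 F1942
G1 X72.9970 Y27.5885
G1 X14.7761 Y27.5885
G1 X14.7761 Y79.8888
M5
G0 X0.0000 Y0.0000

1 u = 1 mm; y_m = 105.9344 − y.

[1] `<path>` quadratic bezier, #000000→score S464 F1942: (87.6507,30.9175) → (83.8681,33.6339) → (77.7826,38.3642) → (69.3941,45.1084) → (58.7026,53.8666) → (45.7082,64.6386)

[2] `<path>` regular polygon, #000000→score S464 F1942: (34.5201,15.3523) → (6.0379,32.9712) → (7.0552,66.4471) → (36.5549,82.3039) → (65.0371,64.6850) → (64.0198,31.2091) → (34.5201,15.3523) (closed)

[3] `<path>` rectangle, #000000→score S464 F1942: (14.7761,79.8888) → (72.9970,79.8888) → (72.9970,27.5885) → (14.7761,27.5885) → (14.7761,79.8888) (closed)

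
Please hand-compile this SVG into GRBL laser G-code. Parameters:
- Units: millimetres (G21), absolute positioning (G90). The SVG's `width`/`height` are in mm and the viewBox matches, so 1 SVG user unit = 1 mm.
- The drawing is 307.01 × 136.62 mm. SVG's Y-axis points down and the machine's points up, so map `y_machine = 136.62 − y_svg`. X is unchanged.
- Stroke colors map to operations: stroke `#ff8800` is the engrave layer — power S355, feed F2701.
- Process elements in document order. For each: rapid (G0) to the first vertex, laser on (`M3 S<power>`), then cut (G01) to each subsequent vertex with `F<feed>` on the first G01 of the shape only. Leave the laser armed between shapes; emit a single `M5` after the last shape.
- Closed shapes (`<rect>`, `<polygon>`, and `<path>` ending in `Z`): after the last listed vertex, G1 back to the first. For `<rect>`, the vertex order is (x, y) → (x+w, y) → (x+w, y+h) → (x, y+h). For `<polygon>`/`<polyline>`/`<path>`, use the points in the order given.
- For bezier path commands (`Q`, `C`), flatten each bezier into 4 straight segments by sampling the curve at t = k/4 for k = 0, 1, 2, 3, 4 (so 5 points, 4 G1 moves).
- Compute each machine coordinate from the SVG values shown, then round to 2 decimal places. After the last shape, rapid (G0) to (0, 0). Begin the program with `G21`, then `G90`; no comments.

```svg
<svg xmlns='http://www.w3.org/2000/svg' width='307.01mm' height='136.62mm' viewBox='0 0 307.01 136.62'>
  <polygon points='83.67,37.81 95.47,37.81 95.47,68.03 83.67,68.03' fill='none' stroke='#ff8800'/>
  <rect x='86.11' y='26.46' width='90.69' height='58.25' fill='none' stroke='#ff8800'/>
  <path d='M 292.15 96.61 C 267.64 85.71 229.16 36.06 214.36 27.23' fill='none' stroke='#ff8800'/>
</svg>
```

G21
G90
G0 X83.67 Y98.81
M3 S355
G01 X95.47 Y98.81 F2701
G01 X95.47 Y68.59
G01 X83.67 Y68.59
G01 X83.67 Y98.81
G0 X86.11 Y110.16
M3 S355
G01 X176.80 Y110.16 F2701
G01 X176.80 Y51.91
G01 X86.11 Y51.91
G01 X86.11 Y110.16
G0 X292.15 Y40.01
M3 S355
G01 X271.74 Y54.21 F2701
G01 X249.61 Y75.48
G01 X229.31 Y96.36
G01 X214.36 Y109.39
M5
G0 X0.00 Y0.00

viewBox `0 0 307.01 136.62` with mm width/height → 1 unit = 1 mm. Flip: y_m = 136.62 − y_svg.

**Shape 1** — `<polygon>` rectangle, stroke `#ff8800` → engrave (S355, F2701). Machine vertices: (83.67,98.81) → (95.47,98.81) → (95.47,68.59) → (83.67,68.59) → (83.67,98.81). Closed: final G1 returns to the first vertex.

**Shape 2** — `<rect>` rectangle, stroke `#ff8800` → engrave (S355, F2701). Machine vertices: (86.11,110.16) → (176.80,110.16) → (176.80,51.91) → (86.11,51.91) → (86.11,110.16). Closed: final G1 returns to the first vertex.

**Shape 3** — `<path>` cubic bezier, stroke `#ff8800` → engrave (S355, F2701). Control points (SVG): P0=(292.15,96.61), P1=(267.64,85.71), P2=(229.16,36.06), P3=(214.36,27.23); sampled at t=k/4. Machine vertices: (292.15,40.01) → (271.74,54.21) → (249.61,75.48) → (229.31,96.36) → (214.36,109.39). Open path.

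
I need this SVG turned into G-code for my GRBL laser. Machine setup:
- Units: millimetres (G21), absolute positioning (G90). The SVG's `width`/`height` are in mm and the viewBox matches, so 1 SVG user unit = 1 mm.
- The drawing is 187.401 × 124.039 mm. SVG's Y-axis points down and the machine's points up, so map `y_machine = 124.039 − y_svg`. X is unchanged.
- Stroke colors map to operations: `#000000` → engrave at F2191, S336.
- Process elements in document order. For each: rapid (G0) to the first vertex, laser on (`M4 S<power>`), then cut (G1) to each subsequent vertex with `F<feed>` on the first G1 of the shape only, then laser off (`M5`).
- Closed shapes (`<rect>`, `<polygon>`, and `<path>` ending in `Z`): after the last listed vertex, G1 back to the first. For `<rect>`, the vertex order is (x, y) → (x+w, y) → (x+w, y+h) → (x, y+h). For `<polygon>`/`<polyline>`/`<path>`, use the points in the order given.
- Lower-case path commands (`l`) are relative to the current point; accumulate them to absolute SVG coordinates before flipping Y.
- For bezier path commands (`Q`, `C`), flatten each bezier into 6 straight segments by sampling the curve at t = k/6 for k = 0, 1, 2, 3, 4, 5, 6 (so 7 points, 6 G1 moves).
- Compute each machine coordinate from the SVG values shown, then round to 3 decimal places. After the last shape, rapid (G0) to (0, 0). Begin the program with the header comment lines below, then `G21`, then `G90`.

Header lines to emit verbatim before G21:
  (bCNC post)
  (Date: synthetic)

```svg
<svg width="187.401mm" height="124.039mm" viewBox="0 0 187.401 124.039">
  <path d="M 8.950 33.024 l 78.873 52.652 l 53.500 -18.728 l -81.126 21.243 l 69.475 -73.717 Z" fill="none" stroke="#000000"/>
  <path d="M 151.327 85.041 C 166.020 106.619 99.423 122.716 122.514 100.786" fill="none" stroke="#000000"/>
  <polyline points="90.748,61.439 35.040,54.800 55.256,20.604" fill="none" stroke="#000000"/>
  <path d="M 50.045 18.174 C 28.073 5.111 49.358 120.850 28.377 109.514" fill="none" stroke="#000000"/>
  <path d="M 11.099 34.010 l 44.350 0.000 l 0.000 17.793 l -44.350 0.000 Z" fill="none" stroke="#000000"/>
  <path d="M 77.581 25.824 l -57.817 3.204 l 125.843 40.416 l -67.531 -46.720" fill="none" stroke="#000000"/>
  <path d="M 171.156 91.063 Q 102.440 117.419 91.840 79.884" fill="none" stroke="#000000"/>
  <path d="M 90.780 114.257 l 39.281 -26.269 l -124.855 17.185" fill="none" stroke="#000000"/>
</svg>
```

(bCNC post)
(Date: synthetic)
G21
G90
G0 X8.950 Y91.015
M4 S336
G1 X87.823 Y38.363 F2191
G1 X141.323 Y57.091
G1 X60.197 Y35.848
G1 X129.672 Y109.565
G1 X8.950 Y91.015
M5
G0 X151.327 Y38.998
M4 S336
G1 X152.691 Y28.816 F2191
G1 X145.256 Y20.452
G1 X133.771 Y14.810
G1 X122.986 Y12.793
G1 X117.651 Y15.306
G1 X122.514 Y23.253
M5
G0 X90.748 Y62.600
M4 S336
G1 X35.040 Y69.239 F2191
G1 X55.256 Y103.435
M5
G0 X50.045 Y105.865
M4 S336
G1 X42.268 Y102.848 F2191
G1 X39.324 Y85.471
G1 X38.839 Y60.843
G1 X38.437 Y36.070
G1 X35.741 Y18.262
G1 X28.377 Y14.525
M5
G0 X11.099 Y90.029
M4 S336
G1 X55.449 Y90.029 F2191
G1 X55.449 Y72.236
G1 X11.099 Y72.236
G1 X11.099 Y90.029
M5
G0 X77.581 Y98.215
M4 S336
G1 X19.764 Y95.011 F2191
G1 X145.607 Y54.595
G1 X78.076 Y101.315
M5
G0 X171.156 Y32.976
M4 S336
G1 X149.865 Y25.965 F2191
G1 X131.803 Y22.504
G1 X116.969 Y22.593
G1 X105.364 Y26.231
G1 X96.988 Y33.418
G1 X91.840 Y44.155
M5
G0 X90.780 Y9.782
M4 S336
G1 X130.061 Y36.051 F2191
G1 X5.206 Y18.866
M5
G0 X0.000 Y0.000

viewBox `0 0 187.401 124.039` with mm width/height → 1 unit = 1 mm. Flip: y_m = 124.039 − y_svg.

**Shape 1** — `<path>` closed polygon, stroke `#000000` → engrave (S336, F2191). Machine vertices: (8.950,91.015) → (87.823,38.363) → (141.323,57.091) → (60.197,35.848) → (129.672,109.565) → (8.950,91.015). Closed: final G1 returns to the first vertex.

**Shape 2** — `<path>` cubic bezier, stroke `#000000` → engrave (S336, F2191). Control points (SVG): P0=(151.327,85.041), P1=(166.020,106.619), P2=(99.423,122.716), P3=(122.514,100.786); sampled at t=k/6. Machine vertices: (151.327,38.998) → (152.691,28.816) → (145.256,20.452) → (133.771,14.810) → (122.986,12.793) → (117.651,15.306) → (122.514,23.253). Open path.

**Shape 3** — `<polyline>` open polyline, stroke `#000000` → engrave (S336, F2191). Machine vertices: (90.748,62.600) → (35.040,69.239) → (55.256,103.435). Open path.

**Shape 4** — `<path>` cubic bezier, stroke `#000000` → engrave (S336, F2191). Control points (SVG): P0=(50.045,18.174), P1=(28.073,5.111), P2=(49.358,120.850), P3=(28.377,109.514); sampled at t=k/6. Machine vertices: (50.045,105.865) → (42.268,102.848) → (39.324,85.471) → (38.839,60.843) → (38.437,36.070) → (35.741,18.262) → (28.377,14.525). Open path.

**Shape 5** — `<path>` rectangle, stroke `#000000` → engrave (S336, F2191). Machine vertices: (11.099,90.029) → (55.449,90.029) → (55.449,72.236) → (11.099,72.236) → (11.099,90.029). Closed: final G1 returns to the first vertex.

**Shape 6** — `<path>` open polyline, stroke `#000000` → engrave (S336, F2191). Machine vertices: (77.581,98.215) → (19.764,95.011) → (145.607,54.595) → (78.076,101.315). Open path.

**Shape 7** — `<path>` quadratic bezier, stroke `#000000` → engrave (S336, F2191). Control points (SVG): P0=(171.156,91.063), P1=(102.440,117.419), P2=(91.840,79.884); sampled at t=k/6. Machine vertices: (171.156,32.976) → (149.865,25.965) → (131.803,22.504) → (116.969,22.593) → (105.364,26.231) → (96.988,33.418) → (91.840,44.155). Open path.

**Shape 8** — `<path>` open polyline, stroke `#000000` → engrave (S336, F2191). Machine vertices: (90.780,9.782) → (130.061,36.051) → (5.206,18.866). Open path.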